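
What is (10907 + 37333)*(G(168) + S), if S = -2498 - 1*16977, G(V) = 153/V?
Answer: -6576010470/7 ≈ -9.3943e+8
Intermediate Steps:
S = -19475 (S = -2498 - 16977 = -19475)
(10907 + 37333)*(G(168) + S) = (10907 + 37333)*(153/168 - 19475) = 48240*(153*(1/168) - 19475) = 48240*(51/56 - 19475) = 48240*(-1090549/56) = -6576010470/7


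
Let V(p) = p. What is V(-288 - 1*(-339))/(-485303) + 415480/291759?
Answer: 15509139287/10891655229 ≈ 1.4239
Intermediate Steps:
V(-288 - 1*(-339))/(-485303) + 415480/291759 = (-288 - 1*(-339))/(-485303) + 415480/291759 = (-288 + 339)*(-1/485303) + 415480*(1/291759) = 51*(-1/485303) + 31960/22443 = -51/485303 + 31960/22443 = 15509139287/10891655229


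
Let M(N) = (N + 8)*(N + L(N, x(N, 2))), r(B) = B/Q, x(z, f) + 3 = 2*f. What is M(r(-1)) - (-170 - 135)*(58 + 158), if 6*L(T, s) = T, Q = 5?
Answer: 3293909/50 ≈ 65878.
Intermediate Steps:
x(z, f) = -3 + 2*f
r(B) = B/5
L(T, s) = T/6
M(N) = 7*N*(8 + N)/6 (M(N) = (N + 8)*(N + N/6) = (8 + N)*(7*N/6) = 7*N*(8 + N)/6)
M(r(-1)) - (-170 - 135)*(58 + 158) = 7*((⅕)*(-1))*(8 + (⅕)*(-1))/6 - (-170 - 135)*(58 + 158) = (7/6)*(-⅕)*(8 - ⅕) - (-305)*216 = (7/6)*(-⅕)*(39/5) - 1*(-65880) = -91/50 + 65880 = 3293909/50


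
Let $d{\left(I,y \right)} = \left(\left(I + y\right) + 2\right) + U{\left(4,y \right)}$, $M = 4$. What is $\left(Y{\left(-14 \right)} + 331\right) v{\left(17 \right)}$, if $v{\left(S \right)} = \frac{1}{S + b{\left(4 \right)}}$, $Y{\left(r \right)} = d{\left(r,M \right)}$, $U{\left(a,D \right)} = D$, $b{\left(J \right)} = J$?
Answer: $\frac{109}{7} \approx 15.571$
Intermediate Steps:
$d{\left(I,y \right)} = 2 + I + 2 y$ ($d{\left(I,y \right)} = \left(\left(I + y\right) + 2\right) + y = \left(2 + I + y\right) + y = 2 + I + 2 y$)
$Y{\left(r \right)} = 10 + r$ ($Y{\left(r \right)} = 2 + r + 2 \cdot 4 = 2 + r + 8 = 10 + r$)
$v{\left(S \right)} = \frac{1}{4 + S}$ ($v{\left(S \right)} = \frac{1}{S + 4} = \frac{1}{4 + S}$)
$\left(Y{\left(-14 \right)} + 331\right) v{\left(17 \right)} = \frac{\left(10 - 14\right) + 331}{4 + 17} = \frac{-4 + 331}{21} = 327 \cdot \frac{1}{21} = \frac{109}{7}$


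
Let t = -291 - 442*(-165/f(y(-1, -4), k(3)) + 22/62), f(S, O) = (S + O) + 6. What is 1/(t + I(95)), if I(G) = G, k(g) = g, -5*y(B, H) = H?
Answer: 1519/10768188 ≈ 0.00014106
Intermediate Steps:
y(B, H) = -H/5
f(S, O) = 6 + O + S (f(S, O) = (O + S) + 6 = 6 + O + S)
t = 10623883/1519 (t = -291 - 442*(-165/(6 + 3 - 1/5*(-4)) + 22/62) = -291 - 442*(-165/(6 + 3 + 4/5) + 22*(1/62)) = -291 - 442*(-165/49/5 + 11/31) = -291 - 442*(-165*5/49 + 11/31) = -291 - 442*(-825/49 + 11/31) = -291 - 442*(-25036/1519) = -291 + 11065912/1519 = 10623883/1519 ≈ 6994.0)
1/(t + I(95)) = 1/(10623883/1519 + 95) = 1/(10768188/1519) = 1519/10768188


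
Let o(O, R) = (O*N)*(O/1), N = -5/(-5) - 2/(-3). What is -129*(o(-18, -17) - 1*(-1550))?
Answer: -269610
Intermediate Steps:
N = 5/3 (N = -5*(-1/5) - 2*(-1/3) = 1 + 2/3 = 5/3 ≈ 1.6667)
o(O, R) = 5*O**2/3 (o(O, R) = (O*(5/3))*(O/1) = (5*O/3)*(O*1) = (5*O/3)*O = 5*O**2/3)
-129*(o(-18, -17) - 1*(-1550)) = -129*((5/3)*(-18)**2 - 1*(-1550)) = -129*((5/3)*324 + 1550) = -129*(540 + 1550) = -129*2090 = -269610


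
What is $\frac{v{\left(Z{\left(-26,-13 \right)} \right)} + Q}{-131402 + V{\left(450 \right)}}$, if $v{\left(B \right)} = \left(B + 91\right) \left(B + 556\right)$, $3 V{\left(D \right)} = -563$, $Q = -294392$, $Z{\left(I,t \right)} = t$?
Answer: $\frac{756114}{394769} \approx 1.9153$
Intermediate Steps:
$V{\left(D \right)} = - \frac{563}{3}$ ($V{\left(D \right)} = \frac{1}{3} \left(-563\right) = - \frac{563}{3}$)
$v{\left(B \right)} = \left(91 + B\right) \left(556 + B\right)$
$\frac{v{\left(Z{\left(-26,-13 \right)} \right)} + Q}{-131402 + V{\left(450 \right)}} = \frac{\left(50596 + \left(-13\right)^{2} + 647 \left(-13\right)\right) - 294392}{-131402 - \frac{563}{3}} = \frac{\left(50596 + 169 - 8411\right) - 294392}{- \frac{394769}{3}} = \left(42354 - 294392\right) \left(- \frac{3}{394769}\right) = \left(-252038\right) \left(- \frac{3}{394769}\right) = \frac{756114}{394769}$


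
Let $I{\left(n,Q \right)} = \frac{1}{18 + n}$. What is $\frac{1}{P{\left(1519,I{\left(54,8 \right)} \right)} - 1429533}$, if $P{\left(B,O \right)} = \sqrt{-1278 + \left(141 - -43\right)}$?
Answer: $- \frac{1429533}{2043564599183} - \frac{i \sqrt{1094}}{2043564599183} \approx -6.9953 \cdot 10^{-7} - 1.6185 \cdot 10^{-11} i$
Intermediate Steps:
$P{\left(B,O \right)} = i \sqrt{1094}$ ($P{\left(B,O \right)} = \sqrt{-1278 + \left(141 + 43\right)} = \sqrt{-1278 + 184} = \sqrt{-1094} = i \sqrt{1094}$)
$\frac{1}{P{\left(1519,I{\left(54,8 \right)} \right)} - 1429533} = \frac{1}{i \sqrt{1094} - 1429533} = \frac{1}{-1429533 + i \sqrt{1094}}$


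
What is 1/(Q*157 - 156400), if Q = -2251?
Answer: -1/509807 ≈ -1.9615e-6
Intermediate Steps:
1/(Q*157 - 156400) = 1/(-2251*157 - 156400) = 1/(-353407 - 156400) = 1/(-509807) = -1/509807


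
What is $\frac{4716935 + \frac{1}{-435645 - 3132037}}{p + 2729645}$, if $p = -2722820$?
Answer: $\frac{2404074870667}{3478489950} \approx 691.13$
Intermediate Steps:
$\frac{4716935 + \frac{1}{-435645 - 3132037}}{p + 2729645} = \frac{4716935 + \frac{1}{-435645 - 3132037}}{-2722820 + 2729645} = \frac{4716935 + \frac{1}{-3567682}}{6825} = \left(4716935 - \frac{1}{3567682}\right) \frac{1}{6825} = \frac{16828524094669}{3567682} \cdot \frac{1}{6825} = \frac{2404074870667}{3478489950}$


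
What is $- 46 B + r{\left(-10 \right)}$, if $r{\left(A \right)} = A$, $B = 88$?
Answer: $-4058$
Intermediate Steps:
$- 46 B + r{\left(-10 \right)} = \left(-46\right) 88 - 10 = -4048 - 10 = -4058$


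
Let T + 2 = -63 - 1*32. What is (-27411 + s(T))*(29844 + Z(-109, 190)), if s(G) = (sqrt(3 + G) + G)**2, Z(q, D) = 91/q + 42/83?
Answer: -4885842060528/9047 - 52379164442*I*sqrt(94)/9047 ≈ -5.4005e+8 - 5.6133e+7*I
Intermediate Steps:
T = -97 (T = -2 + (-63 - 1*32) = -2 + (-63 - 32) = -2 - 95 = -97)
Z(q, D) = 42/83 + 91/q (Z(q, D) = 91/q + 42*(1/83) = 91/q + 42/83 = 42/83 + 91/q)
s(G) = (G + sqrt(3 + G))**2
(-27411 + s(T))*(29844 + Z(-109, 190)) = (-27411 + (-97 + sqrt(3 - 97))**2)*(29844 + (42/83 + 91/(-109))) = (-27411 + (-97 + sqrt(-94))**2)*(29844 + (42/83 + 91*(-1/109))) = (-27411 + (-97 + I*sqrt(94))**2)*(29844 + (42/83 - 91/109)) = (-27411 + (-97 + I*sqrt(94))**2)*(29844 - 2975/9047) = (-27411 + (-97 + I*sqrt(94))**2)*(269995693/9047) = -7400851940823/9047 + 269995693*(-97 + I*sqrt(94))**2/9047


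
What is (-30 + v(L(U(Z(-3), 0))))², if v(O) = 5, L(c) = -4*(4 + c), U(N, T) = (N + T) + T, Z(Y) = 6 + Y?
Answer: 625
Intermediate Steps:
U(N, T) = N + 2*T
L(c) = -16 - 4*c
(-30 + v(L(U(Z(-3), 0))))² = (-30 + 5)² = (-25)² = 625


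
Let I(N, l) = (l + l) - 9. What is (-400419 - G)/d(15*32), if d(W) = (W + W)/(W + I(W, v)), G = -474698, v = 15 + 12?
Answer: 2599765/64 ≈ 40621.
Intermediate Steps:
v = 27
I(N, l) = -9 + 2*l (I(N, l) = 2*l - 9 = -9 + 2*l)
d(W) = 2*W/(45 + W) (d(W) = (W + W)/(W + (-9 + 2*27)) = (2*W)/(W + (-9 + 54)) = (2*W)/(W + 45) = (2*W)/(45 + W) = 2*W/(45 + W))
(-400419 - G)/d(15*32) = (-400419 - 1*(-474698))/((2*(15*32)/(45 + 15*32))) = (-400419 + 474698)/((2*480/(45 + 480))) = 74279/((2*480/525)) = 74279/((2*480*(1/525))) = 74279/(64/35) = 74279*(35/64) = 2599765/64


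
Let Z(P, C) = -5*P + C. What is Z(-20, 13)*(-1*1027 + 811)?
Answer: -24408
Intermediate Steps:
Z(P, C) = C - 5*P
Z(-20, 13)*(-1*1027 + 811) = (13 - 5*(-20))*(-1*1027 + 811) = (13 + 100)*(-1027 + 811) = 113*(-216) = -24408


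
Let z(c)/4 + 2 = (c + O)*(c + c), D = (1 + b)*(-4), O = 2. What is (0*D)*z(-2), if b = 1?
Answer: 0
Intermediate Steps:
D = -8 (D = (1 + 1)*(-4) = 2*(-4) = -8)
z(c) = -8 + 8*c*(2 + c) (z(c) = -8 + 4*((c + 2)*(c + c)) = -8 + 4*((2 + c)*(2*c)) = -8 + 4*(2*c*(2 + c)) = -8 + 8*c*(2 + c))
(0*D)*z(-2) = (0*(-8))*(-8 + 8*(-2)² + 16*(-2)) = 0*(-8 + 8*4 - 32) = 0*(-8 + 32 - 32) = 0*(-8) = 0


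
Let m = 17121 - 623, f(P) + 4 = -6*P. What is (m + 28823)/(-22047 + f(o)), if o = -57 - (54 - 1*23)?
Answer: -45321/21523 ≈ -2.1057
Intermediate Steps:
o = -88 (o = -57 - (54 - 23) = -57 - 1*31 = -57 - 31 = -88)
f(P) = -4 - 6*P
m = 16498
(m + 28823)/(-22047 + f(o)) = (16498 + 28823)/(-22047 + (-4 - 6*(-88))) = 45321/(-22047 + (-4 + 528)) = 45321/(-22047 + 524) = 45321/(-21523) = 45321*(-1/21523) = -45321/21523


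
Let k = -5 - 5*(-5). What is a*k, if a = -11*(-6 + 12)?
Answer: -1320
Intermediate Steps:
k = 20 (k = -5 + 25 = 20)
a = -66 (a = -11*6 = -66)
a*k = -66*20 = -1320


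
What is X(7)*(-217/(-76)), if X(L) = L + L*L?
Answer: 3038/19 ≈ 159.89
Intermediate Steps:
X(L) = L + L²
X(7)*(-217/(-76)) = (7*(1 + 7))*(-217/(-76)) = (7*8)*(-217*(-1/76)) = 56*(217/76) = 3038/19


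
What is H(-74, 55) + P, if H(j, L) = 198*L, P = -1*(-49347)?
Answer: 60237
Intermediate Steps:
P = 49347
H(-74, 55) + P = 198*55 + 49347 = 10890 + 49347 = 60237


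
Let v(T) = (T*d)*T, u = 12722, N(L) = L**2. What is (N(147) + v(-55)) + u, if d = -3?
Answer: 25256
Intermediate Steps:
v(T) = -3*T**2 (v(T) = (T*(-3))*T = (-3*T)*T = -3*T**2)
(N(147) + v(-55)) + u = (147**2 - 3*(-55)**2) + 12722 = (21609 - 3*3025) + 12722 = (21609 - 9075) + 12722 = 12534 + 12722 = 25256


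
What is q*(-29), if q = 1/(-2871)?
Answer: 1/99 ≈ 0.010101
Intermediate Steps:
q = -1/2871 ≈ -0.00034831
q*(-29) = -1/2871*(-29) = 1/99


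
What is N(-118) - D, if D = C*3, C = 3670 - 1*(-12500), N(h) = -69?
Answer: -48579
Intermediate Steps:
C = 16170 (C = 3670 + 12500 = 16170)
D = 48510 (D = 16170*3 = 48510)
N(-118) - D = -69 - 1*48510 = -69 - 48510 = -48579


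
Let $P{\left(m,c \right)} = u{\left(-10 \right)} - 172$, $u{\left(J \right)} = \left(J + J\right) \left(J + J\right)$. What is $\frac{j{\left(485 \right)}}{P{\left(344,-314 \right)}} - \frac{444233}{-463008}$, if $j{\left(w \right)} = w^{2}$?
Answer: $\frac{3028120609}{2932384} \approx 1032.6$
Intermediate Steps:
$u{\left(J \right)} = 4 J^{2}$ ($u{\left(J \right)} = 2 J 2 J = 4 J^{2}$)
$P{\left(m,c \right)} = 228$ ($P{\left(m,c \right)} = 4 \left(-10\right)^{2} - 172 = 4 \cdot 100 - 172 = 400 - 172 = 228$)
$\frac{j{\left(485 \right)}}{P{\left(344,-314 \right)}} - \frac{444233}{-463008} = \frac{485^{2}}{228} - \frac{444233}{-463008} = 235225 \cdot \frac{1}{228} - - \frac{444233}{463008} = \frac{235225}{228} + \frac{444233}{463008} = \frac{3028120609}{2932384}$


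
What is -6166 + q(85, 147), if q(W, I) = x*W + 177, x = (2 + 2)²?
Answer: -4629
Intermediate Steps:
x = 16 (x = 4² = 16)
q(W, I) = 177 + 16*W (q(W, I) = 16*W + 177 = 177 + 16*W)
-6166 + q(85, 147) = -6166 + (177 + 16*85) = -6166 + (177 + 1360) = -6166 + 1537 = -4629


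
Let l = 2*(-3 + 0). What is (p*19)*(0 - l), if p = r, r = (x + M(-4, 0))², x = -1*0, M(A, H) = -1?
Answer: 114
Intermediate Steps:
x = 0
l = -6 (l = 2*(-3) = -6)
r = 1 (r = (0 - 1)² = (-1)² = 1)
p = 1
(p*19)*(0 - l) = (1*19)*(0 - 1*(-6)) = 19*(0 + 6) = 19*6 = 114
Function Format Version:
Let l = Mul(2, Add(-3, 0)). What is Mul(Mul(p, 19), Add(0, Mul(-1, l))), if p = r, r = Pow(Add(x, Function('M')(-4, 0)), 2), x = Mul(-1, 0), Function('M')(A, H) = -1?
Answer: 114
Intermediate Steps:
x = 0
l = -6 (l = Mul(2, -3) = -6)
r = 1 (r = Pow(Add(0, -1), 2) = Pow(-1, 2) = 1)
p = 1
Mul(Mul(p, 19), Add(0, Mul(-1, l))) = Mul(Mul(1, 19), Add(0, Mul(-1, -6))) = Mul(19, Add(0, 6)) = Mul(19, 6) = 114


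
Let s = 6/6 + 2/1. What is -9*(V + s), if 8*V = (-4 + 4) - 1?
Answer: -207/8 ≈ -25.875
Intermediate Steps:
s = 3 (s = 6*(⅙) + 2*1 = 1 + 2 = 3)
V = -⅛ (V = ((-4 + 4) - 1)/8 = (0 - 1)/8 = (⅛)*(-1) = -⅛ ≈ -0.12500)
-9*(V + s) = -9*(-⅛ + 3) = -9*23/8 = -207/8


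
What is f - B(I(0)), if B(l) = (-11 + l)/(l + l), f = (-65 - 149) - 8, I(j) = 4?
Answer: -1769/8 ≈ -221.13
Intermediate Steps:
f = -222 (f = -214 - 8 = -222)
B(l) = (-11 + l)/(2*l) (B(l) = (-11 + l)/((2*l)) = (-11 + l)*(1/(2*l)) = (-11 + l)/(2*l))
f - B(I(0)) = -222 - (-11 + 4)/(2*4) = -222 - (-7)/(2*4) = -222 - 1*(-7/8) = -222 + 7/8 = -1769/8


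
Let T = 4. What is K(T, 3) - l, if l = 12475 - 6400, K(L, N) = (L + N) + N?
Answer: -6065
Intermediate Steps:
K(L, N) = L + 2*N
l = 6075
K(T, 3) - l = (4 + 2*3) - 1*6075 = (4 + 6) - 6075 = 10 - 6075 = -6065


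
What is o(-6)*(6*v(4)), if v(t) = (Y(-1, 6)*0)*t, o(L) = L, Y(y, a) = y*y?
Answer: 0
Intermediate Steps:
Y(y, a) = y²
v(t) = 0 (v(t) = ((-1)²*0)*t = (1*0)*t = 0*t = 0)
o(-6)*(6*v(4)) = -36*0 = -6*0 = 0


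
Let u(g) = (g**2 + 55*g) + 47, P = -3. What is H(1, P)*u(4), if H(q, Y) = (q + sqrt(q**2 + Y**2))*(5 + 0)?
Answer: 1415 + 1415*sqrt(10) ≈ 5889.6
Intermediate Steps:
H(q, Y) = 5*q + 5*sqrt(Y**2 + q**2) (H(q, Y) = (q + sqrt(Y**2 + q**2))*5 = 5*q + 5*sqrt(Y**2 + q**2))
u(g) = 47 + g**2 + 55*g
H(1, P)*u(4) = (5*1 + 5*sqrt((-3)**2 + 1**2))*(47 + 4**2 + 55*4) = (5 + 5*sqrt(9 + 1))*(47 + 16 + 220) = (5 + 5*sqrt(10))*283 = 1415 + 1415*sqrt(10)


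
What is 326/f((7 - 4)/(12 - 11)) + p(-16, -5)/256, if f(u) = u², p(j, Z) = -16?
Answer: 5207/144 ≈ 36.160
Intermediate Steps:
326/f((7 - 4)/(12 - 11)) + p(-16, -5)/256 = 326/(((7 - 4)/(12 - 11))²) - 16/256 = 326/((3/1)²) - 16*1/256 = 326/((3*1)²) - 1/16 = 326/(3²) - 1/16 = 326/9 - 1/16 = 5207/144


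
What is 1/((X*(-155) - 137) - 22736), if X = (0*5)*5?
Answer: -1/22873 ≈ -4.3720e-5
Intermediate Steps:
X = 0 (X = 0*5 = 0)
1/((X*(-155) - 137) - 22736) = 1/((0*(-155) - 137) - 22736) = 1/((0 - 137) - 22736) = 1/(-137 - 22736) = 1/(-22873) = -1/22873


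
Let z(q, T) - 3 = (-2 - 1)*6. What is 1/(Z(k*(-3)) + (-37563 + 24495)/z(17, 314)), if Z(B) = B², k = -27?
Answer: 5/37161 ≈ 0.00013455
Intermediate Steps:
z(q, T) = -15 (z(q, T) = 3 + (-2 - 1)*6 = 3 - 3*6 = 3 - 18 = -15)
1/(Z(k*(-3)) + (-37563 + 24495)/z(17, 314)) = 1/((-27*(-3))² + (-37563 + 24495)/(-15)) = 1/(81² - 13068*(-1/15)) = 1/(6561 + 4356/5) = 1/(37161/5) = 5/37161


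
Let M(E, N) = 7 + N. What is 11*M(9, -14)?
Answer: -77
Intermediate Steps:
11*M(9, -14) = 11*(7 - 14) = 11*(-7) = -77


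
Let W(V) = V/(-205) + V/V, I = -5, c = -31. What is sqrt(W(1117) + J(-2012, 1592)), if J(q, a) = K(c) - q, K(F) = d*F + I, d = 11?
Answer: sqrt(69826690)/205 ≈ 40.762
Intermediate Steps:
K(F) = -5 + 11*F (K(F) = 11*F - 5 = -5 + 11*F)
W(V) = 1 - V/205 (W(V) = V*(-1/205) + 1 = -V/205 + 1 = 1 - V/205)
J(q, a) = -346 - q (J(q, a) = (-5 + 11*(-31)) - q = (-5 - 341) - q = -346 - q)
sqrt(W(1117) + J(-2012, 1592)) = sqrt((1 - 1/205*1117) + (-346 - 1*(-2012))) = sqrt((1 - 1117/205) + (-346 + 2012)) = sqrt(-912/205 + 1666) = sqrt(340618/205) = sqrt(69826690)/205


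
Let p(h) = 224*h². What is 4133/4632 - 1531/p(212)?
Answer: 5200213007/5829057024 ≈ 0.89212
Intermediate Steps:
4133/4632 - 1531/p(212) = 4133/4632 - 1531/(224*212²) = 4133*(1/4632) - 1531/(224*44944) = 4133/4632 - 1531/10067456 = 5200213007/5829057024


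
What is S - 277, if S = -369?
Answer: -646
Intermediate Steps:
S - 277 = -369 - 277 = -646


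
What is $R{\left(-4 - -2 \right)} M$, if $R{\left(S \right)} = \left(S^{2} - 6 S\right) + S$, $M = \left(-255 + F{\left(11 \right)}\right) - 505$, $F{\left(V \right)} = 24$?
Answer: $-10304$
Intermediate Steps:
$M = -736$ ($M = \left(-255 + 24\right) - 505 = -231 - 505 = -736$)
$R{\left(S \right)} = S^{2} - 5 S$
$R{\left(-4 - -2 \right)} M = \left(-4 - -2\right) \left(-5 - 2\right) \left(-736\right) = \left(-4 + 2\right) \left(-5 + \left(-4 + 2\right)\right) \left(-736\right) = - 2 \left(-5 - 2\right) \left(-736\right) = \left(-2\right) \left(-7\right) \left(-736\right) = 14 \left(-736\right) = -10304$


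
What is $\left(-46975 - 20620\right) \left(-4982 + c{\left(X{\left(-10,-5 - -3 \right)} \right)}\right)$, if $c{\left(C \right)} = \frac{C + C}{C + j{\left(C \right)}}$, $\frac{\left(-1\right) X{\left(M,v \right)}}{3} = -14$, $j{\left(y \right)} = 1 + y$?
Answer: $\frac{5723755334}{17} \approx 3.3669 \cdot 10^{8}$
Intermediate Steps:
$X{\left(M,v \right)} = 42$ ($X{\left(M,v \right)} = \left(-3\right) \left(-14\right) = 42$)
$c{\left(C \right)} = \frac{2 C}{1 + 2 C}$ ($c{\left(C \right)} = \frac{C + C}{C + \left(1 + C\right)} = \frac{2 C}{1 + 2 C}$)
$\left(-46975 - 20620\right) \left(-4982 + c{\left(X{\left(-10,-5 - -3 \right)} \right)}\right) = \left(-46975 - 20620\right) \left(-4982 + 2 \cdot 42 \frac{1}{1 + 2 \cdot 42}\right) = - 67595 \left(-4982 + 2 \cdot 42 \frac{1}{1 + 84}\right) = - 67595 \left(-4982 + 2 \cdot 42 \cdot \frac{1}{85}\right) = - 67595 \left(-4982 + \frac{84}{85}\right) = \left(-67595\right) \left(- \frac{423386}{85}\right) = \frac{5723755334}{17}$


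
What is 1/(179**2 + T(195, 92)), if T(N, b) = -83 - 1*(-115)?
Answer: 1/32073 ≈ 3.1179e-5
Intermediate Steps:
T(N, b) = 32 (T(N, b) = -83 + 115 = 32)
1/(179**2 + T(195, 92)) = 1/(179**2 + 32) = 1/(32041 + 32) = 1/32073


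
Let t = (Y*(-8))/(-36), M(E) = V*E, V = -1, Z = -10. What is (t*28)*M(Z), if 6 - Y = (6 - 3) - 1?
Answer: 2240/9 ≈ 248.89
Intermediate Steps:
Y = 4 (Y = 6 - ((6 - 3) - 1) = 6 - (3 - 1) = 6 - 1*2 = 6 - 2 = 4)
M(E) = -E
t = 8/9 (t = (4*(-8))/(-36) = -32*(-1/36) = 8/9 ≈ 0.88889)
(t*28)*M(Z) = ((8/9)*28)*(-1*(-10)) = (224/9)*10 = 2240/9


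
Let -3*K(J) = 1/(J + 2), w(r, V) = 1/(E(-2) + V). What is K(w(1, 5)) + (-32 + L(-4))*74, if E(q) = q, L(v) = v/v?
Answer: -16059/7 ≈ -2294.1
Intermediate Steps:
L(v) = 1
w(r, V) = 1/(-2 + V)
K(J) = -1/(3*(2 + J)) (K(J) = -1/(3*(J + 2)) = -1/(3*(2 + J)))
K(w(1, 5)) + (-32 + L(-4))*74 = -1/(6 + 3/(-2 + 5)) + (-32 + 1)*74 = -1/(6 + 3/3) - 31*74 = -1/(6 + 3*(⅓)) - 2294 = -1/(6 + 1) - 2294 = -1/7 - 2294 = -1*⅐ - 2294 = -⅐ - 2294 = -16059/7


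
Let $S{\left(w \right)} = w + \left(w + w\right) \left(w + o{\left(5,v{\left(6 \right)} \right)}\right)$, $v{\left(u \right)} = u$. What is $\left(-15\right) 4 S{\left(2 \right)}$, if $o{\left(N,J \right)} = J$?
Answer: $-2040$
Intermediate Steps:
$S{\left(w \right)} = w + 2 w \left(6 + w\right)$ ($S{\left(w \right)} = w + \left(w + w\right) \left(w + 6\right) = w + 2 w \left(6 + w\right)$)
$\left(-15\right) 4 S{\left(2 \right)} = \left(-15\right) 4 \cdot 2 \left(13 + 2 \cdot 2\right) = - 60 \cdot 2 \left(13 + 4\right) = - 60 \cdot 2 \cdot 17 = \left(-60\right) 34 = -2040$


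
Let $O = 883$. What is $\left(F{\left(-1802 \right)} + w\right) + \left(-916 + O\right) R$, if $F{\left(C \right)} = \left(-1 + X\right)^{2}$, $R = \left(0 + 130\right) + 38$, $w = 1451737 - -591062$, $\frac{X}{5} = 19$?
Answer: $2046091$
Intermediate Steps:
$X = 95$ ($X = 5 \cdot 19 = 95$)
$w = 2042799$ ($w = 1451737 + 591062 = 2042799$)
$R = 168$ ($R = 130 + 38 = 168$)
$F{\left(C \right)} = 8836$ ($F{\left(C \right)} = \left(-1 + 95\right)^{2} = 94^{2} = 8836$)
$\left(F{\left(-1802 \right)} + w\right) + \left(-916 + O\right) R = \left(8836 + 2042799\right) + \left(-916 + 883\right) 168 = 2051635 - 5544 = 2046091$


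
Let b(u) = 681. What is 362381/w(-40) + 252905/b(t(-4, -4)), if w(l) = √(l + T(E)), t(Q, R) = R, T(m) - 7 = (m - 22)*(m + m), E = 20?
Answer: 252905/681 - 362381*I*√113/113 ≈ 371.37 - 34090.0*I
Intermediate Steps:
T(m) = 7 + 2*m*(-22 + m) (T(m) = 7 + (m - 22)*(m + m) = 7 + (-22 + m)*(2*m) = 7 + 2*m*(-22 + m))
w(l) = √(-73 + l) (w(l) = √(l + (7 - 44*20 + 2*20²)) = √(l + (7 - 880 + 2*400)) = √(l + (7 - 880 + 800)) = √(l - 73) = √(-73 + l))
362381/w(-40) + 252905/b(t(-4, -4)) = 362381/(√(-73 - 40)) + 252905/681 = 362381/(√(-113)) + 252905*(1/681) = 362381/((I*√113)) + 252905/681 = 362381*(-I*√113/113) + 252905/681 = -362381*I*√113/113 + 252905/681 = 252905/681 - 362381*I*√113/113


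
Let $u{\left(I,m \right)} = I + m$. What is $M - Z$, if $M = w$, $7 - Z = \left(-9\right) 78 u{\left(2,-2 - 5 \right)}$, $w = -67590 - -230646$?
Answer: $166559$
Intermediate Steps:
$w = 163056$ ($w = -67590 + 230646 = 163056$)
$Z = -3503$ ($Z = 7 - \left(-9\right) 78 \left(2 - 7\right) = 7 - - 702 \left(2 - 7\right) = 7 - \left(-702\right) \left(-5\right) = 7 - 3510 = -3503$)
$M = 163056$
$M - Z = 163056 - -3503 = 163056 + 3503 = 166559$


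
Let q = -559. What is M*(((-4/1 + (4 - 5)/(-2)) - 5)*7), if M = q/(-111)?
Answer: -66521/222 ≈ -299.64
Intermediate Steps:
M = 559/111 (M = -559/(-111) = -559*(-1/111) = 559/111 ≈ 5.0360)
M*(((-4/1 + (4 - 5)/(-2)) - 5)*7) = 559*(((-4/1 + (4 - 5)/(-2)) - 5)*7)/111 = 559*(((-4*1 - 1*(-½)) - 5)*7)/111 = 559*(((-4 + ½) - 5)*7)/111 = 559*((-7/2 - 5)*7)/111 = 559*(-17/2*7)/111 = (559/111)*(-119/2) = -66521/222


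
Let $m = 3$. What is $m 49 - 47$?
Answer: $100$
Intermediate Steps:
$m 49 - 47 = 3 \cdot 49 - 47 = 147 - 47 = 100$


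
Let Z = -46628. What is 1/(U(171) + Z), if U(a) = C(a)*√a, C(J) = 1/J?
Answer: -7973388/371783135663 - 3*√19/371783135663 ≈ -2.1446e-5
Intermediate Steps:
U(a) = a^(-½) (U(a) = √a/a = a^(-½))
1/(U(171) + Z) = 1/(171^(-½) - 46628) = 1/(√19/57 - 46628) = 1/(-46628 + √19/57)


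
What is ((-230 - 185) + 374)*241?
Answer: -9881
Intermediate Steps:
((-230 - 185) + 374)*241 = (-415 + 374)*241 = -41*241 = -9881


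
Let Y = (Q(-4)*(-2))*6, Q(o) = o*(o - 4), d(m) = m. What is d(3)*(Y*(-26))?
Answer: 29952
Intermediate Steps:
Q(o) = o*(-4 + o)
Y = -384 (Y = (-4*(-4 - 4)*(-2))*6 = (-4*(-8)*(-2))*6 = (32*(-2))*6 = -64*6 = -384)
d(3)*(Y*(-26)) = 3*(-384*(-26)) = 3*9984 = 29952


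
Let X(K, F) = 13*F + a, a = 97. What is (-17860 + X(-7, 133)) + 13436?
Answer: -2598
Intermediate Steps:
X(K, F) = 97 + 13*F (X(K, F) = 13*F + 97 = 97 + 13*F)
(-17860 + X(-7, 133)) + 13436 = (-17860 + (97 + 13*133)) + 13436 = (-17860 + (97 + 1729)) + 13436 = (-17860 + 1826) + 13436 = -16034 + 13436 = -2598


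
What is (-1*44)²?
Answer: 1936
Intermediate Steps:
(-1*44)² = (-44)² = 1936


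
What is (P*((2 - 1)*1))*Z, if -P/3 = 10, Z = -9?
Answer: 270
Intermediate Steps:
P = -30 (P = -3*10 = -30)
(P*((2 - 1)*1))*Z = -30*(2 - 1)*(-9) = -30*(-9) = 270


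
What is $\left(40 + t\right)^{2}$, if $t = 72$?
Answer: $12544$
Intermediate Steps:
$\left(40 + t\right)^{2} = \left(40 + 72\right)^{2} = 112^{2} = 12544$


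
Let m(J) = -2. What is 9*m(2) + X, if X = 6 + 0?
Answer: -12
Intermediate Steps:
X = 6
9*m(2) + X = 9*(-2) + 6 = -18 + 6 = -12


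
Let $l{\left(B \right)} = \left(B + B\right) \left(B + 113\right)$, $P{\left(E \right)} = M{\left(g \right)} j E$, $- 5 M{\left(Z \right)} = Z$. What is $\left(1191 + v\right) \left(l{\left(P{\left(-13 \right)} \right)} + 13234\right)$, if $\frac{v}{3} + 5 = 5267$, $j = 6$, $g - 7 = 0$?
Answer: $\frac{26213540574}{25} \approx 1.0485 \cdot 10^{9}$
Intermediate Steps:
$g = 7$ ($g = 7 + 0 = 7$)
$M{\left(Z \right)} = - \frac{Z}{5}$
$P{\left(E \right)} = - \frac{42 E}{5}$ ($P{\left(E \right)} = \left(- \frac{1}{5}\right) 7 \cdot 6 E = \left(- \frac{7}{5}\right) 6 E = - \frac{42 E}{5}$)
$v = 15786$ ($v = -15 + 3 \cdot 5267 = -15 + 15801 = 15786$)
$l{\left(B \right)} = 2 B \left(113 + B\right)$
$\left(1191 + v\right) \left(l{\left(P{\left(-13 \right)} \right)} + 13234\right) = \left(1191 + 15786\right) \left(2 \left(\left(- \frac{42}{5}\right) \left(-13\right)\right) \left(113 - - \frac{546}{5}\right) + 13234\right) = 16977 \left(2 \cdot \frac{546}{5} \left(113 + \frac{546}{5}\right) + 13234\right) = 16977 \left(2 \cdot \frac{546}{5} \cdot \frac{1111}{5} + 13234\right) = 16977 \left(\frac{1213212}{25} + 13234\right) = 16977 \cdot \frac{1544062}{25} = \frac{26213540574}{25}$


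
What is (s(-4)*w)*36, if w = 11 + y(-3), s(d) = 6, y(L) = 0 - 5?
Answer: 1296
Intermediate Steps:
y(L) = -5
w = 6 (w = 11 - 5 = 6)
(s(-4)*w)*36 = (6*6)*36 = 36*36 = 1296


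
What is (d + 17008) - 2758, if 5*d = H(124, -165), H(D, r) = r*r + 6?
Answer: 98481/5 ≈ 19696.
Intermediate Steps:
H(D, r) = 6 + r**2 (H(D, r) = r**2 + 6 = 6 + r**2)
d = 27231/5 (d = (6 + (-165)**2)/5 = (6 + 27225)/5 = (1/5)*27231 = 27231/5 ≈ 5446.2)
(d + 17008) - 2758 = (27231/5 + 17008) - 2758 = 112271/5 - 2758 = 98481/5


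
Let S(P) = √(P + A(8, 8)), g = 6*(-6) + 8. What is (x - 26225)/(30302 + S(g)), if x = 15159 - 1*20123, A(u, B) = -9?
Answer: -945089078/918211241 + 31189*I*√37/918211241 ≈ -1.0293 + 0.00020661*I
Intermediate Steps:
g = -28 (g = -36 + 8 = -28)
x = -4964 (x = 15159 - 20123 = -4964)
S(P) = √(-9 + P) (S(P) = √(P - 9) = √(-9 + P))
(x - 26225)/(30302 + S(g)) = (-4964 - 26225)/(30302 + √(-9 - 28)) = -31189/(30302 + √(-37)) = -31189/(30302 + I*√37)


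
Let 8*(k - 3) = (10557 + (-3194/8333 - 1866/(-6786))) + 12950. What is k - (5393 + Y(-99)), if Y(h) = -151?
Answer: -6671584891/2899884 ≈ -2300.6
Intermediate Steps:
k = 8529607037/2899884 (k = 3 + ((10557 + (-3194/8333 - 1866/(-6786))) + 12950)/8 = 3 + ((10557 + (-3194*1/8333 - 1866*(-1/6786))) + 12950)/8 = 3 + ((10557 + (-3194/8333 + 311/1131)) + 12950)/8 = 3 + ((10557 - 78527/724971) + 12950)/8 = 3 + (7653440320/724971 + 12950)/8 = 3 + (1/8)*(17041814770/724971) = 3 + 8520907385/2899884 = 8529607037/2899884 ≈ 2941.4)
k - (5393 + Y(-99)) = 8529607037/2899884 - (5393 - 151) = 8529607037/2899884 - 1*5242 = 8529607037/2899884 - 5242 = -6671584891/2899884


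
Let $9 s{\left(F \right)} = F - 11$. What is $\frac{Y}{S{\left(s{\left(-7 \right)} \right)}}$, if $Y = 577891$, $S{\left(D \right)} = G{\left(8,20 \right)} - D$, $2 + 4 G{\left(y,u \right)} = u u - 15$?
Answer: $\frac{2311564}{391} \approx 5911.9$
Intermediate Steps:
$s{\left(F \right)} = - \frac{11}{9} + \frac{F}{9}$ ($s{\left(F \right)} = \frac{F - 11}{9} = \frac{-11 + F}{9} = - \frac{11}{9} + \frac{F}{9}$)
$G{\left(y,u \right)} = - \frac{17}{4} + \frac{u^{2}}{4}$ ($G{\left(y,u \right)} = - \frac{1}{2} + \frac{u u - 15}{4} = - \frac{1}{2} + \frac{u^{2} - 15}{4} = - \frac{1}{2} + \frac{-15 + u^{2}}{4} = - \frac{1}{2} + \left(- \frac{15}{4} + \frac{u^{2}}{4}\right) = - \frac{17}{4} + \frac{u^{2}}{4}$)
$S{\left(D \right)} = \frac{383}{4} - D$ ($S{\left(D \right)} = \left(- \frac{17}{4} + \frac{20^{2}}{4}\right) - D = \left(- \frac{17}{4} + \frac{1}{4} \cdot 400\right) - D = \left(- \frac{17}{4} + 100\right) - D = \frac{383}{4} - D$)
$\frac{Y}{S{\left(s{\left(-7 \right)} \right)}} = \frac{577891}{\frac{383}{4} - \left(- \frac{11}{9} + \frac{1}{9} \left(-7\right)\right)} = \frac{577891}{\frac{383}{4} - \left(- \frac{11}{9} - \frac{7}{9}\right)} = \frac{577891}{\frac{383}{4} - -2} = \frac{577891}{\frac{383}{4} + 2} = \frac{577891}{\frac{391}{4}} = 577891 \cdot \frac{4}{391} = \frac{2311564}{391}$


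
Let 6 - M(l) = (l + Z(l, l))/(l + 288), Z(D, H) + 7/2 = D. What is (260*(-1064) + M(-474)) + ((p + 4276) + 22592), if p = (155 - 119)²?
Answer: -92432743/372 ≈ -2.4848e+5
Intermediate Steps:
Z(D, H) = -7/2 + D
p = 1296 (p = 36² = 1296)
M(l) = 6 - (-7/2 + 2*l)/(288 + l) (M(l) = 6 - (l + (-7/2 + l))/(l + 288) = 6 - (-7/2 + 2*l)/(288 + l))
(260*(-1064) + M(-474)) + ((p + 4276) + 22592) = (260*(-1064) + (3463 + 8*(-474))/(2*(288 - 474))) + ((1296 + 4276) + 22592) = (-276640 + (½)*(3463 - 3792)/(-186)) + (5572 + 22592) = (-276640 + (½)*(-1/186)*(-329)) + 28164 = (-276640 + 329/372) + 28164 = -102909751/372 + 28164 = -92432743/372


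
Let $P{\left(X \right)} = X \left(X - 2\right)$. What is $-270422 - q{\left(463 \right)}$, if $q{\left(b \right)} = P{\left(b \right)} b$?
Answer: $-99094531$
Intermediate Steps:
$P{\left(X \right)} = X \left(-2 + X\right)$
$q{\left(b \right)} = b^{2} \left(-2 + b\right)$ ($q{\left(b \right)} = b \left(-2 + b\right) b = b^{2} \left(-2 + b\right)$)
$-270422 - q{\left(463 \right)} = -270422 - 463^{2} \left(-2 + 463\right) = -270422 - 214369 \cdot 461 = -270422 - 98824109 = -99094531$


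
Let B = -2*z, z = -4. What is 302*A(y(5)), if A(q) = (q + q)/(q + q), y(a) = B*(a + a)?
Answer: 302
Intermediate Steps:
B = 8 (B = -2*(-4) = 8)
y(a) = 16*a (y(a) = 8*(a + a) = 8*(2*a) = 16*a)
A(q) = 1 (A(q) = (2*q)/((2*q)) = (2*q)*(1/(2*q)) = 1)
302*A(y(5)) = 302*1 = 302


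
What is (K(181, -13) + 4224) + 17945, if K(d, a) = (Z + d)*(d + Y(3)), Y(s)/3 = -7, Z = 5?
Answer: 51929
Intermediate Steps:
Y(s) = -21 (Y(s) = 3*(-7) = -21)
K(d, a) = (-21 + d)*(5 + d) (K(d, a) = (5 + d)*(d - 21) = (5 + d)*(-21 + d) = (-21 + d)*(5 + d))
(K(181, -13) + 4224) + 17945 = ((-105 + 181² - 16*181) + 4224) + 17945 = ((-105 + 32761 - 2896) + 4224) + 17945 = (29760 + 4224) + 17945 = 33984 + 17945 = 51929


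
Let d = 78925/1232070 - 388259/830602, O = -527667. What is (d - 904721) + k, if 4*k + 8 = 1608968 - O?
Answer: -10834884909983365/29238851604 ≈ -3.7056e+5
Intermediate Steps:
k = 2136627/4 (k = -2 + (1608968 - 1*(-527667))/4 = -2 + (1608968 + 527667)/4 = -2 + (¼)*2136635 = -2 + 2136635/4 = 2136627/4 ≈ 5.3416e+5)
d = -2948621452/7309712901 (d = 78925*(1/1232070) - 388259*1/830602 = 2255/35202 - 388259/830602 = -2948621452/7309712901 ≈ -0.40338)
(d - 904721) + k = (-2948621452/7309712901 - 904721) + 2136627/4 = -6613253714127073/7309712901 + 2136627/4 = -10834884909983365/29238851604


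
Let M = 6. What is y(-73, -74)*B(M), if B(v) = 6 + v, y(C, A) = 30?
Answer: 360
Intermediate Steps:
y(-73, -74)*B(M) = 30*(6 + 6) = 30*12 = 360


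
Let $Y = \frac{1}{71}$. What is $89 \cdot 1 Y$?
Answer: $\frac{89}{71} \approx 1.2535$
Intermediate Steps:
$Y = \frac{1}{71} \approx 0.014085$
$89 \cdot 1 Y = 89 \cdot 1 \cdot \frac{1}{71} = 89 \cdot \frac{1}{71} = \frac{89}{71}$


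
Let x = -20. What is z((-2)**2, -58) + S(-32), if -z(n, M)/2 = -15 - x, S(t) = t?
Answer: -42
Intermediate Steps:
z(n, M) = -10 (z(n, M) = -2*(-15 - 1*(-20)) = -2*(-15 + 20) = -2*5 = -10)
z((-2)**2, -58) + S(-32) = -10 - 32 = -42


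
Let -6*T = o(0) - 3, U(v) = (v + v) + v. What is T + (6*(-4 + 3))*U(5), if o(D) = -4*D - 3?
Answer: -89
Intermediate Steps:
o(D) = -3 - 4*D
U(v) = 3*v (U(v) = 2*v + v = 3*v)
T = 1 (T = -((-3 - 4*0) - 3)/6 = -((-3 + 0) - 3)/6 = -(-3 - 3)/6 = -⅙*(-6) = 1)
T + (6*(-4 + 3))*U(5) = 1 + (6*(-4 + 3))*(3*5) = 1 + (6*(-1))*15 = 1 - 6*15 = 1 - 90 = -89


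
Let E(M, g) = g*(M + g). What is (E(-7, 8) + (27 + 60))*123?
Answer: 11685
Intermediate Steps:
(E(-7, 8) + (27 + 60))*123 = (8*(-7 + 8) + (27 + 60))*123 = (8*1 + 87)*123 = (8 + 87)*123 = 95*123 = 11685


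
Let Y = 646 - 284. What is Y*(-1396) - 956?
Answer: -506308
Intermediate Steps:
Y = 362
Y*(-1396) - 956 = 362*(-1396) - 956 = -505352 - 956 = -506308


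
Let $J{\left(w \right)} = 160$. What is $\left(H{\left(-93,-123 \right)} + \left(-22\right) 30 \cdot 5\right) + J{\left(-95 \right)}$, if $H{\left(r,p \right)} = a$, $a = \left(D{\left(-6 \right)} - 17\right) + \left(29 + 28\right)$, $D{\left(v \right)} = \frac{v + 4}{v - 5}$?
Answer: $- \frac{34098}{11} \approx -3099.8$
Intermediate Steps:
$D{\left(v \right)} = \frac{4 + v}{-5 + v}$
$a = \frac{442}{11}$ ($a = \left(\frac{4 - 6}{-5 - 6} - 17\right) + \left(29 + 28\right) = \left(\frac{1}{-11} \left(-2\right) - 17\right) + 57 = \left(\left(- \frac{1}{11}\right) \left(-2\right) - 17\right) + 57 = \left(\frac{2}{11} - 17\right) + 57 = - \frac{185}{11} + 57 = \frac{442}{11} \approx 40.182$)
$H{\left(r,p \right)} = \frac{442}{11}$
$\left(H{\left(-93,-123 \right)} + \left(-22\right) 30 \cdot 5\right) + J{\left(-95 \right)} = \left(\frac{442}{11} + \left(-22\right) 30 \cdot 5\right) + 160 = \left(\frac{442}{11} - 3300\right) + 160 = - \frac{35858}{11} + 160 = - \frac{34098}{11}$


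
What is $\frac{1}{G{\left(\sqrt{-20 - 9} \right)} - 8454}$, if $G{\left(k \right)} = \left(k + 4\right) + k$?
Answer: $- \frac{4225}{35701308} - \frac{i \sqrt{29}}{35701308} \approx -0.00011834 - 1.5084 \cdot 10^{-7} i$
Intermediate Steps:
$G{\left(k \right)} = 4 + 2 k$ ($G{\left(k \right)} = \left(4 + k\right) + k = 4 + 2 k$)
$\frac{1}{G{\left(\sqrt{-20 - 9} \right)} - 8454} = \frac{1}{\left(4 + 2 \sqrt{-20 - 9}\right) - 8454} = \frac{1}{\left(4 + 2 \sqrt{-29}\right) - 8454} = \frac{1}{\left(4 + 2 i \sqrt{29}\right) - 8454} = \frac{1}{-8450 + 2 i \sqrt{29}}$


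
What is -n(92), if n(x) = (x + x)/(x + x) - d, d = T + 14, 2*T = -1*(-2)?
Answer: 14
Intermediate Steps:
T = 1 (T = (-1*(-2))/2 = (1/2)*2 = 1)
d = 15 (d = 1 + 14 = 15)
n(x) = -14 (n(x) = (x + x)/(x + x) - 1*15 = (2*x)/((2*x)) - 15 = (2*x)*(1/(2*x)) - 15 = 1 - 15 = -14)
-n(92) = -1*(-14) = 14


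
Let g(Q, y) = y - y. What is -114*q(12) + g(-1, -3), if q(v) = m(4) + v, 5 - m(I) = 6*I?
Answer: 798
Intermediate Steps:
m(I) = 5 - 6*I
g(Q, y) = 0
q(v) = -19 + v (q(v) = (5 - 6*4) + v = (5 - 24) + v = -19 + v)
-114*q(12) + g(-1, -3) = -114*(-19 + 12) + 0 = -114*(-7) + 0 = 798 + 0 = 798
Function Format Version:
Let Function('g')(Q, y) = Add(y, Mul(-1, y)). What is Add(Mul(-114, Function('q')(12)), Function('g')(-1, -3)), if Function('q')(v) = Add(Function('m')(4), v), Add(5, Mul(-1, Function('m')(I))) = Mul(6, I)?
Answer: 798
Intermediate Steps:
Function('m')(I) = Add(5, Mul(-6, I)) (Function('m')(I) = Add(5, Mul(-1, Mul(6, I))) = Add(5, Mul(-6, I)))
Function('g')(Q, y) = 0
Function('q')(v) = Add(-19, v) (Function('q')(v) = Add(Add(5, Mul(-6, 4)), v) = Add(Add(5, -24), v) = Add(-19, v))
Add(Mul(-114, Function('q')(12)), Function('g')(-1, -3)) = Add(Mul(-114, Add(-19, 12)), 0) = Add(Mul(-114, -7), 0) = Add(798, 0) = 798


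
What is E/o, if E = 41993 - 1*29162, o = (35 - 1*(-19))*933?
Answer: 4277/16794 ≈ 0.25467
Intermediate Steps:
o = 50382 (o = (35 + 19)*933 = 54*933 = 50382)
E = 12831 (E = 41993 - 29162 = 12831)
E/o = 12831/50382 = 12831*(1/50382) = 4277/16794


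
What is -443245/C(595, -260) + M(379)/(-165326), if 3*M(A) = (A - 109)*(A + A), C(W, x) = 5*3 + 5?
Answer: -7328128727/330652 ≈ -22163.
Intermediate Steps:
C(W, x) = 20 (C(W, x) = 15 + 5 = 20)
M(A) = 2*A*(-109 + A)/3 (M(A) = ((A - 109)*(A + A))/3 = ((-109 + A)*(2*A))/3 = (2*A*(-109 + A))/3 = 2*A*(-109 + A)/3)
-443245/C(595, -260) + M(379)/(-165326) = -443245/20 + ((⅔)*379*(-109 + 379))/(-165326) = -443245*1/20 + ((⅔)*379*270)*(-1/165326) = -88649/4 + 68220*(-1/165326) = -88649/4 - 34110/82663 = -7328128727/330652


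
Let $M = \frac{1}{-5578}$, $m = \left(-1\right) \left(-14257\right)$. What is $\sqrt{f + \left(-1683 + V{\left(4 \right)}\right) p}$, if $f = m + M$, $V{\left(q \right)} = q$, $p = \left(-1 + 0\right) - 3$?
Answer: $\frac{\sqrt{652555678154}}{5578} \approx 144.82$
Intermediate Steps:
$p = -4$ ($p = -1 - 3 = -4$)
$m = 14257$
$M = - \frac{1}{5578} \approx -0.00017928$
$f = \frac{79525545}{5578}$ ($f = 14257 - \frac{1}{5578} = \frac{79525545}{5578} \approx 14257.0$)
$\sqrt{f + \left(-1683 + V{\left(4 \right)}\right) p} = \sqrt{\frac{79525545}{5578} + \left(-1683 + 4\right) \left(-4\right)} = \sqrt{\frac{79525545}{5578} - -6716} = \sqrt{\frac{79525545}{5578} + 6716} = \sqrt{\frac{116987393}{5578}} = \frac{\sqrt{652555678154}}{5578}$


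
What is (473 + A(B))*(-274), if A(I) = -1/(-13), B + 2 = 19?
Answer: -1685100/13 ≈ -1.2962e+5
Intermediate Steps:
B = 17 (B = -2 + 19 = 17)
A(I) = 1/13 (A(I) = -1*(-1/13) = 1/13)
(473 + A(B))*(-274) = (473 + 1/13)*(-274) = (6150/13)*(-274) = -1685100/13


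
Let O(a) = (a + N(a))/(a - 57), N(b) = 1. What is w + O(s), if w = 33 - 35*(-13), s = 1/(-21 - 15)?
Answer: 1001829/2053 ≈ 487.98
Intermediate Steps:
s = -1/36 (s = 1/(-36) = -1/36 ≈ -0.027778)
O(a) = (1 + a)/(-57 + a) (O(a) = (a + 1)/(a - 57) = (1 + a)/(-57 + a))
w = 488 (w = 33 + 455 = 488)
w + O(s) = 488 + (1 - 1/36)/(-57 - 1/36) = 488 + (35/36)/(-2053/36) = 488 - 36/2053*35/36 = 488 - 35/2053 = 1001829/2053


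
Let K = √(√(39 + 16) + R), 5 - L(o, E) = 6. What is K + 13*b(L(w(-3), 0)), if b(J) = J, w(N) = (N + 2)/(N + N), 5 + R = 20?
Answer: -13 + √(15 + √55) ≈ -8.2654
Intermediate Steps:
R = 15 (R = -5 + 20 = 15)
w(N) = (2 + N)/(2*N) (w(N) = (2 + N)/((2*N)) = (2 + N)*(1/(2*N)) = (2 + N)/(2*N))
L(o, E) = -1 (L(o, E) = 5 - 1*6 = 5 - 6 = -1)
K = √(15 + √55) (K = √(√(39 + 16) + 15) = √(√55 + 15) = √(15 + √55) ≈ 4.7346)
K + 13*b(L(w(-3), 0)) = √(15 + √55) + 13*(-1) = √(15 + √55) - 13 = -13 + √(15 + √55)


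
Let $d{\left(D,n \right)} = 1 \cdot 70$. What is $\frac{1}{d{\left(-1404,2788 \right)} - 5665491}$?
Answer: $- \frac{1}{5665421} \approx -1.7651 \cdot 10^{-7}$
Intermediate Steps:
$d{\left(D,n \right)} = 70$
$\frac{1}{d{\left(-1404,2788 \right)} - 5665491} = \frac{1}{70 - 5665491} = \frac{1}{-5665421} = - \frac{1}{5665421}$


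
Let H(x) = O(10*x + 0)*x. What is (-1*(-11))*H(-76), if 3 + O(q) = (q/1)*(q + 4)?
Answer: -480329652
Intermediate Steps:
O(q) = -3 + q*(4 + q) (O(q) = -3 + (q/1)*(q + 4) = -3 + (q*1)*(4 + q) = -3 + q*(4 + q))
H(x) = x*(-3 + 40*x + 100*x**2) (H(x) = (-3 + (10*x + 0)**2 + 4*(10*x + 0))*x = (-3 + (10*x)**2 + 4*(10*x))*x = (-3 + 100*x**2 + 40*x)*x = (-3 + 40*x + 100*x**2)*x = x*(-3 + 40*x + 100*x**2))
(-1*(-11))*H(-76) = (-1*(-11))*(-76*(-3 + 40*(-76) + 100*(-76)**2)) = 11*(-76*(-3 - 3040 + 100*5776)) = 11*(-76*(-3 - 3040 + 577600)) = 11*(-76*574557) = 11*(-43666332) = -480329652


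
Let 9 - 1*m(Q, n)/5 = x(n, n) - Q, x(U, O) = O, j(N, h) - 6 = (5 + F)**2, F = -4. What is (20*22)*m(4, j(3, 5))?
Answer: 13200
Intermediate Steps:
j(N, h) = 7 (j(N, h) = 6 + (5 - 4)**2 = 6 + 1**2 = 6 + 1 = 7)
m(Q, n) = 45 - 5*n + 5*Q (m(Q, n) = 45 - 5*(n - Q) = 45 + (-5*n + 5*Q) = 45 - 5*n + 5*Q)
(20*22)*m(4, j(3, 5)) = (20*22)*(45 - 5*7 + 5*4) = 440*(45 - 35 + 20) = 440*30 = 13200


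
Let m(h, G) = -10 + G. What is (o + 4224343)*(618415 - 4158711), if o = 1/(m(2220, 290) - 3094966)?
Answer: -23141171606336601956/1547343 ≈ -1.4955e+13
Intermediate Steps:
o = -1/3094686 (o = 1/((-10 + 290) - 3094966) = 1/(280 - 3094966) = 1/(-3094686) = -1/3094686 ≈ -3.2313e-7)
(o + 4224343)*(618415 - 4158711) = (-1/3094686 + 4224343)*(618415 - 4158711) = (13073015141297/3094686)*(-3540296) = -23141171606336601956/1547343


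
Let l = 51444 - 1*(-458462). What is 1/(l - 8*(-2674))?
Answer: 1/531298 ≈ 1.8822e-6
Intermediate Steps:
l = 509906 (l = 51444 + 458462 = 509906)
1/(l - 8*(-2674)) = 1/(509906 - 8*(-2674)) = 1/(509906 + 21392) = 1/531298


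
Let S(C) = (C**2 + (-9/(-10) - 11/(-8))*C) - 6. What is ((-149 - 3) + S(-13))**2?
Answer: 552049/1600 ≈ 345.03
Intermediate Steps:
S(C) = -6 + C**2 + 91*C/40 (S(C) = (C**2 + (-9*(-1/10) - 11*(-1/8))*C) - 6 = (C**2 + (9/10 + 11/8)*C) - 6 = (C**2 + 91*C/40) - 6 = -6 + C**2 + 91*C/40)
((-149 - 3) + S(-13))**2 = ((-149 - 3) + (-6 + (-13)**2 + (91/40)*(-13)))**2 = (-152 + (-6 + 169 - 1183/40))**2 = (-152 + 5337/40)**2 = (-743/40)**2 = 552049/1600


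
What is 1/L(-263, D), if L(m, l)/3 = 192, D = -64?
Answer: 1/576 ≈ 0.0017361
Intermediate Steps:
L(m, l) = 576 (L(m, l) = 3*192 = 576)
1/L(-263, D) = 1/576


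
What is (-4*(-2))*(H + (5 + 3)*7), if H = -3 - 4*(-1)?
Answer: 456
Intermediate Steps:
H = 1 (H = -3 + 4 = 1)
(-4*(-2))*(H + (5 + 3)*7) = (-4*(-2))*(1 + (5 + 3)*7) = 8*(1 + 8*7) = 8*(1 + 56) = 8*57 = 456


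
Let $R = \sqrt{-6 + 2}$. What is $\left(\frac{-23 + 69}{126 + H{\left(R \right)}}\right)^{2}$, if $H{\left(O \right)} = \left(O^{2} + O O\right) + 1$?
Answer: $\frac{2116}{14161} \approx 0.14942$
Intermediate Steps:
$R = 2 i$ ($R = \sqrt{-4} = 2 i \approx 2.0 i$)
$H{\left(O \right)} = 1 + 2 O^{2}$ ($H{\left(O \right)} = \left(O^{2} + O^{2}\right) + 1 = 2 O^{2} + 1 = 1 + 2 O^{2}$)
$\left(\frac{-23 + 69}{126 + H{\left(R \right)}}\right)^{2} = \left(\frac{-23 + 69}{126 + \left(1 + 2 \left(2 i\right)^{2}\right)}\right)^{2} = \left(\frac{46}{126 + \left(1 + 2 \left(-4\right)\right)}\right)^{2} = \left(\frac{46}{126 + \left(1 - 8\right)}\right)^{2} = \left(\frac{46}{126 - 7}\right)^{2} = \left(\frac{46}{119}\right)^{2} = \frac{2116}{14161}$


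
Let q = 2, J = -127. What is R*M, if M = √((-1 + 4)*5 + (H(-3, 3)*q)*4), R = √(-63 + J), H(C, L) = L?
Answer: I*√7410 ≈ 86.081*I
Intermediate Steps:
R = I*√190 (R = √(-63 - 127) = √(-190) = I*√190 ≈ 13.784*I)
M = √39 (M = √((-1 + 4)*5 + (3*2)*4) = √(3*5 + 6*4) = √(15 + 24) = √39 ≈ 6.2450)
R*M = (I*√190)*√39 = I*√7410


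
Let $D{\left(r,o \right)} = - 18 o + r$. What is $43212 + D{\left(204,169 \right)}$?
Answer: $40374$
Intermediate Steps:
$D{\left(r,o \right)} = r - 18 o$
$43212 + D{\left(204,169 \right)} = 43212 + \left(204 - 3042\right) = 43212 - 2838 = 40374$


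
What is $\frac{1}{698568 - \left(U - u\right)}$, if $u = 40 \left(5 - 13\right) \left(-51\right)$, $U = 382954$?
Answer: $\frac{1}{331934} \approx 3.0126 \cdot 10^{-6}$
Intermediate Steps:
$u = 16320$ ($u = 40 \left(5 - 13\right) \left(-51\right) = 40 \left(-8\right) \left(-51\right) = \left(-320\right) \left(-51\right) = 16320$)
$\frac{1}{698568 - \left(U - u\right)} = \frac{1}{698568 + \left(16320 - 382954\right)} = \frac{1}{698568 - 366634} = \frac{1}{331934}$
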